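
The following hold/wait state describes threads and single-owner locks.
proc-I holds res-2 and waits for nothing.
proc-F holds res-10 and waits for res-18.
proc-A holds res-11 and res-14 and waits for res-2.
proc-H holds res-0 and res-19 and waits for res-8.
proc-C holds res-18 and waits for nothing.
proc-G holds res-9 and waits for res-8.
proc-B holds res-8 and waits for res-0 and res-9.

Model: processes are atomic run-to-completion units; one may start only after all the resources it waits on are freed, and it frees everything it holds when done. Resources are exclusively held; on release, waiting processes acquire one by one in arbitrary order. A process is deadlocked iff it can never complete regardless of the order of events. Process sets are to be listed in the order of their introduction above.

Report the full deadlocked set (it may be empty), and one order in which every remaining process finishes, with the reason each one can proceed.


The deadlocked set is proc-H, proc-G and proc-B.
Key observation: the knot is the closed ring of waits proc-H -> proc-B -> proc-H; proc-G is caught in further circular waits.
A valid finishing order for the others: proc-I, proc-C, proc-A, proc-F.
Walking it through:
  proc-I waits on nothing -> runs at once and releases res-2
  proc-C waits on nothing -> runs at once and releases res-18
  run proc-A (all its waits — res-2 — are resolved); releases res-11 and res-14
  run proc-F (all its waits — res-18 — are resolved); releases res-10


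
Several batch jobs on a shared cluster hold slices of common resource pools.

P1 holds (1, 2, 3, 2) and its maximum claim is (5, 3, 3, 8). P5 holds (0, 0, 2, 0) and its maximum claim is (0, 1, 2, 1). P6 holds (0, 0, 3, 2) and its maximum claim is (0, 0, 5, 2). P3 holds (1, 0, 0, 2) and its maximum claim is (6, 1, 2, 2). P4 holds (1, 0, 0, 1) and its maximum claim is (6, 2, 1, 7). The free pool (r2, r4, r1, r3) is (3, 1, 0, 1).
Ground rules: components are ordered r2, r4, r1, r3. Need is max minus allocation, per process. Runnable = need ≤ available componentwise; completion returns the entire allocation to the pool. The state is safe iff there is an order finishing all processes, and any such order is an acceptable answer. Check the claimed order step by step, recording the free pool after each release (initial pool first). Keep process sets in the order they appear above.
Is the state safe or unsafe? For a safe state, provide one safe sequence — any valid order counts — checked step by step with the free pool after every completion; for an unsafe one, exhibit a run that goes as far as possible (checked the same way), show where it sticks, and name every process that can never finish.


UNSAFE — no complete ordering exists.
Key observation: the wall is r2: completing P5, P6 brings the pool only to (3, 1, 5, 3), and all the rest need more.
Going as far as possible: P5, P6; after that, nothing fits. Verifying each step:
  pool = (3, 1, 0, 1)
  P5 needs (0, 1, 0, 1) <= (3, 1, 0, 1) -> finishes; pool += (0, 0, 2, 0) = (3, 1, 2, 1)
  P6 needs (0, 0, 2, 0) <= (3, 1, 2, 1) -> finishes; pool += (0, 0, 3, 2) = (3, 1, 5, 3)
  P1 still needs (4, 1, 0, 6) but only (3, 1, 5, 3) is free — short on r2 and r3
  P3 still needs (5, 1, 2, 0) but only (3, 1, 5, 3) is free — short on r2
  P4 still needs (5, 2, 1, 6) but only (3, 1, 5, 3) is free — short on r2, r4 and r3
Permanently blocked: P1, P3 and P4.


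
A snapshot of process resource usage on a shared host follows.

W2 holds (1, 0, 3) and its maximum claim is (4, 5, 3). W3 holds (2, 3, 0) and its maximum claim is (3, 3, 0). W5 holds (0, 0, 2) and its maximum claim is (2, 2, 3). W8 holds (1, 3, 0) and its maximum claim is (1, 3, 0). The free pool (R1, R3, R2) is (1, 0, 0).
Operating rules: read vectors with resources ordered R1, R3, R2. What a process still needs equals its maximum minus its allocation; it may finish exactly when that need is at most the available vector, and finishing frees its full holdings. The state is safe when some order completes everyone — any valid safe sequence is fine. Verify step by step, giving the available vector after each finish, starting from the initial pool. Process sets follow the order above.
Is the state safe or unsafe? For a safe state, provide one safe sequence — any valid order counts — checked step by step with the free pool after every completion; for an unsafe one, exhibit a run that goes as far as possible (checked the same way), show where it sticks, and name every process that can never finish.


The state is SAFE; one workable sequence: W3, W8, W2, W5.
Key observation: W3 marks the first exact bind of the order: its need (1, 0, 0) fits the free (1, 0, 0) with zero slack on a requested resource.
Walking it through:
  pool = (1, 0, 0)
  run W3 (needs (1, 0, 0), free (1, 0, 0)); after release of (2, 3, 0) the pool is (3, 3, 0)
  run W8 (needs (0, 0, 0), free (3, 3, 0)); after release of (1, 3, 0) the pool is (4, 6, 0)
  run W2 (needs (3, 5, 0), free (4, 6, 0)); after release of (1, 0, 3) the pool is (5, 6, 3)
  run W5 (needs (2, 2, 1), free (5, 6, 3)); after release of (0, 0, 2) the pool is (5, 6, 5)


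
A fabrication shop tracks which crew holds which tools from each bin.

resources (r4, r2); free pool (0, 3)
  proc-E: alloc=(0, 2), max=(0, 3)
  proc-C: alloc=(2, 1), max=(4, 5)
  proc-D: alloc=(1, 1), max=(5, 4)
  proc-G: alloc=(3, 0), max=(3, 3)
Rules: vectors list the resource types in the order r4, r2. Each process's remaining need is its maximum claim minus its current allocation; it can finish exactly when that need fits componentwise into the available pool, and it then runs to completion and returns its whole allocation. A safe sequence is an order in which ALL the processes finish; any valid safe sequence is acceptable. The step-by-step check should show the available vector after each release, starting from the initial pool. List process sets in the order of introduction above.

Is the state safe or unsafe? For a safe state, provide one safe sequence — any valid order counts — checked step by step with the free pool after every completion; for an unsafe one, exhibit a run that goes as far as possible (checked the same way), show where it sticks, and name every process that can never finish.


SAFE — a valid safe sequence is proc-G, proc-E, proc-C, proc-D.
Key observation: the first exact fit in this order is proc-G — it needs (0, 3) with (0, 3) free, meeting a requested resource to the last unit.
Walking it through:
  pool = (0, 3)
  proc-G: need (0, 3) fits (0, 3); releases (3, 0), pool now (3, 3)
  proc-E: need (0, 1) fits (3, 3); releases (0, 2), pool now (3, 5)
  proc-C: need (2, 4) fits (3, 5); releases (2, 1), pool now (5, 6)
  proc-D: need (4, 3) fits (5, 6); releases (1, 1), pool now (6, 7)


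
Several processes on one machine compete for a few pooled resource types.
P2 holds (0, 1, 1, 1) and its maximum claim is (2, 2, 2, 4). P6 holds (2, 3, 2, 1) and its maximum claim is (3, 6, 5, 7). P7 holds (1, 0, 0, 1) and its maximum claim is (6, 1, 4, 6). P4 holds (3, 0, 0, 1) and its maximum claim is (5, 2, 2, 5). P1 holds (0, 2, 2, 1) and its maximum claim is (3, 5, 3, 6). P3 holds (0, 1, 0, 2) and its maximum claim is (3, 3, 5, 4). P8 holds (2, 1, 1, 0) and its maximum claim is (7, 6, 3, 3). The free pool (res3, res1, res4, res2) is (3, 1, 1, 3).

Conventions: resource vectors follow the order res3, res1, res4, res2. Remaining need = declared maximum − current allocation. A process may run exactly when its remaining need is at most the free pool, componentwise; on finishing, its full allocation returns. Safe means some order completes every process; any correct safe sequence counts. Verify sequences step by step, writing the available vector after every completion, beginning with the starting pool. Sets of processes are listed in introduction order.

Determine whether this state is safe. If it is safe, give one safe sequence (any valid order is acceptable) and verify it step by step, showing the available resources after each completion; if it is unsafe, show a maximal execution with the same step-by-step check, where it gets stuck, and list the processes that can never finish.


The state is UNSAFE.
Key observation: after P2, P4 the pool peaks at (6, 2, 2, 5), and each blocked process is short somewhere: P6 on res1, res4, res2; P7 on res4; P1 on res1; P3 on res4; P8 on res1.
Going as far as possible: P2, P4; after that, nothing fits. Step-by-step check:
  pool = (3, 1, 1, 3)
  P2 needs (2, 1, 1, 3) <= (3, 1, 1, 3) -> finishes; pool += (0, 1, 1, 1) = (3, 2, 2, 4)
  P4 needs (2, 2, 2, 4) <= (3, 2, 2, 4) -> finishes; pool += (3, 0, 0, 1) = (6, 2, 2, 5)
  blocked: P6 wants (1, 3, 3, 6), pool (6, 2, 2, 5) — not enough res1, res4 and res2
  blocked: P7 wants (5, 1, 4, 5), pool (6, 2, 2, 5) — not enough res4
  blocked: P1 wants (3, 3, 1, 5), pool (6, 2, 2, 5) — not enough res1
  blocked: P3 wants (3, 2, 5, 2), pool (6, 2, 2, 5) — not enough res4
  blocked: P8 wants (5, 5, 2, 3), pool (6, 2, 2, 5) — not enough res1
Never able to finish: P6, P7, P1, P3 and P8.


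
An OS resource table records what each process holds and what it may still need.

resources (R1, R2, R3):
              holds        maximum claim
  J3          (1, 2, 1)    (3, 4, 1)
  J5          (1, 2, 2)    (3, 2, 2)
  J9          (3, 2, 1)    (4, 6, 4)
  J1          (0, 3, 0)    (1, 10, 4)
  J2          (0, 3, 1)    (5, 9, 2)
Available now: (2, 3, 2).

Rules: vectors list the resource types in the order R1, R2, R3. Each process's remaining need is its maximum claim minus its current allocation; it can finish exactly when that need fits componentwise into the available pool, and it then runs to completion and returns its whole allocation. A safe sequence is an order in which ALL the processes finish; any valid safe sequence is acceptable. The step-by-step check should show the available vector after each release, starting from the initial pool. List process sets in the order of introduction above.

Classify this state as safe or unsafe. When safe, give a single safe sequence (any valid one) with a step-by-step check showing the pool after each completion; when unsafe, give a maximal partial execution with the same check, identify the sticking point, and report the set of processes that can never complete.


SAFE — a valid safe sequence is J5, J9, J1, J2, J3.
Key observation: the order's first zero-slack moment is J5 ((2, 0, 0) needed, (2, 3, 2) free — a requested resource with nothing to spare).
Verifying each step:
  pool = (2, 3, 2)
  J5 needs (2, 0, 0) <= (2, 3, 2) -> finishes; pool += (1, 2, 2) = (3, 5, 4)
  J9 needs (1, 4, 3) <= (3, 5, 4) -> finishes; pool += (3, 2, 1) = (6, 7, 5)
  J1 needs (1, 7, 4) <= (6, 7, 5) -> finishes; pool += (0, 3, 0) = (6, 10, 5)
  J2 needs (5, 6, 1) <= (6, 10, 5) -> finishes; pool += (0, 3, 1) = (6, 13, 6)
  J3 needs (2, 2, 0) <= (6, 13, 6) -> finishes; pool += (1, 2, 1) = (7, 15, 7)


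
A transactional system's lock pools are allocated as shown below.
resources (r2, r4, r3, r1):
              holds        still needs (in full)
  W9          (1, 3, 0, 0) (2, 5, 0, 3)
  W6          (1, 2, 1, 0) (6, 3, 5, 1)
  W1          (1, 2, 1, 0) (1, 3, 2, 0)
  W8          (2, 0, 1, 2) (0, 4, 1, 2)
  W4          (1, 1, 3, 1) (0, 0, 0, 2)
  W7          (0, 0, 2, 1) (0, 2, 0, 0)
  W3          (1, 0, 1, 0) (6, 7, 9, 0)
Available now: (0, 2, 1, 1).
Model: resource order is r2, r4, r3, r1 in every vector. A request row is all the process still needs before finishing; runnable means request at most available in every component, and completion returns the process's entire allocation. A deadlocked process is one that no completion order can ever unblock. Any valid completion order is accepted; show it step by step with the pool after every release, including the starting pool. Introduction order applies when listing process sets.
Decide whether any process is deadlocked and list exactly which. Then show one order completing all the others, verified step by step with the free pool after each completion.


Deadlocked set: W6 and W3.
Key observation: after W7, W4, W1, W9, W8 complete, (5, 8, 8, 5) is the best the pool ever gets, yet each leftover process wants more r2.
The rest can finish in the order W7, W4, W1, W9, W8. Step-by-step check:
  pool = (0, 2, 1, 1)
  run W7 (needs (0, 2, 0, 0), free (0, 2, 1, 1)); after release of (0, 0, 2, 1) the pool is (0, 2, 3, 2)
  run W4 (needs (0, 0, 0, 2), free (0, 2, 3, 2)); after release of (1, 1, 3, 1) the pool is (1, 3, 6, 3)
  run W1 (needs (1, 3, 2, 0), free (1, 3, 6, 3)); after release of (1, 2, 1, 0) the pool is (2, 5, 7, 3)
  run W9 (needs (2, 5, 0, 3), free (2, 5, 7, 3)); after release of (1, 3, 0, 0) the pool is (3, 8, 7, 3)
  run W8 (needs (0, 4, 1, 2), free (3, 8, 7, 3)); after release of (2, 0, 1, 2) the pool is (5, 8, 8, 5)
The stuck group stays short no matter what:
  blocked: W6 wants (6, 3, 5, 1), pool (5, 8, 8, 5) — not enough r2
  blocked: W3 wants (6, 7, 9, 0), pool (5, 8, 8, 5) — not enough r2 and r3


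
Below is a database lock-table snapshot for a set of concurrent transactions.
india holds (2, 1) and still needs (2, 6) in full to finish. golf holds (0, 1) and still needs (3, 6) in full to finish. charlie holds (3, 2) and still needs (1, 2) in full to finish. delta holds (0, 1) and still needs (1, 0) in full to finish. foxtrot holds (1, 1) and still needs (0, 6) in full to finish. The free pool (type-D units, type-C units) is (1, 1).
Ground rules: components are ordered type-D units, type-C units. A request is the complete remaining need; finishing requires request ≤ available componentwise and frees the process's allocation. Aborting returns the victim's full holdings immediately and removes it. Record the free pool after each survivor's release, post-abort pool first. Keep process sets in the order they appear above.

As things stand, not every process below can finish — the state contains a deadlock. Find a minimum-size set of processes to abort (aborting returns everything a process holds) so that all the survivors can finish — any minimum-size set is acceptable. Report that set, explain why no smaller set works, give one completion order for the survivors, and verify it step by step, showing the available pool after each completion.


Abort india and golf.
Key observation: foxtrot had no path to completion before; after the abort of india and golf ((2, 2) returned), step 3 is where it fits.
Minimality, checking each single-abort alternative: india alone leaves golf blocked (short on type-C units); golf alone leaves india blocked (short on type-C units); charlie alone leaves india blocked (short on type-C units); delta alone leaves india blocked (short on type-C units); foxtrot alone leaves india blocked (short on type-C units).
The survivors complete as delta, charlie, foxtrot. Check, step by step (starting from the post-abort pool):
  pool = (3, 3)
  delta: need (1, 0) fits (3, 3); releases (0, 1), pool now (3, 4)
  charlie: need (1, 2) fits (3, 4); releases (3, 2), pool now (6, 6)
  foxtrot: need (0, 6) fits (6, 6); releases (1, 1), pool now (7, 7)


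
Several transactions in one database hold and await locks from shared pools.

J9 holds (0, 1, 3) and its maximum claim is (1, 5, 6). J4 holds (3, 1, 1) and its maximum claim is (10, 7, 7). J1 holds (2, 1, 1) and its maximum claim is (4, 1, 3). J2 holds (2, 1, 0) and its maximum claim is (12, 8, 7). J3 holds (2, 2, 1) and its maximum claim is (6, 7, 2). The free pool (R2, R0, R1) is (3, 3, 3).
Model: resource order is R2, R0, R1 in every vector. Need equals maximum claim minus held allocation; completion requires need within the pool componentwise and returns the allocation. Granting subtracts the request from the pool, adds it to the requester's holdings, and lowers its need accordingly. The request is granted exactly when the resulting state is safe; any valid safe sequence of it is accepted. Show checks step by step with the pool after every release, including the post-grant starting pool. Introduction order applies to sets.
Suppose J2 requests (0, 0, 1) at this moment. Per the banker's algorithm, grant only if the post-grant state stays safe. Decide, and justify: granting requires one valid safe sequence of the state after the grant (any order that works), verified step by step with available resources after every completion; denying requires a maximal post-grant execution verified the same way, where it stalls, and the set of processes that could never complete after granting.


GRANT: granting preserves safety; a valid post-grant sequence is J1, J9, J3, J4, J2.
Key observation: after the grant the pool drops to (3, 3, 2), which still lets J1 finish first and unwind the rest.
Verifying the post-grant state step by step:
  pool = (3, 3, 2)
  run J1 (needs (2, 0, 2), free (3, 3, 2)); after release of (2, 1, 1) the pool is (5, 4, 3)
  run J9 (needs (1, 4, 3), free (5, 4, 3)); after release of (0, 1, 3) the pool is (5, 5, 6)
  run J3 (needs (4, 5, 1), free (5, 5, 6)); after release of (2, 2, 1) the pool is (7, 7, 7)
  run J4 (needs (7, 6, 6), free (7, 7, 7)); after release of (3, 1, 1) the pool is (10, 8, 8)
  run J2 (needs (10, 7, 6), free (10, 8, 8)); after release of (2, 1, 1) the pool is (12, 9, 9)


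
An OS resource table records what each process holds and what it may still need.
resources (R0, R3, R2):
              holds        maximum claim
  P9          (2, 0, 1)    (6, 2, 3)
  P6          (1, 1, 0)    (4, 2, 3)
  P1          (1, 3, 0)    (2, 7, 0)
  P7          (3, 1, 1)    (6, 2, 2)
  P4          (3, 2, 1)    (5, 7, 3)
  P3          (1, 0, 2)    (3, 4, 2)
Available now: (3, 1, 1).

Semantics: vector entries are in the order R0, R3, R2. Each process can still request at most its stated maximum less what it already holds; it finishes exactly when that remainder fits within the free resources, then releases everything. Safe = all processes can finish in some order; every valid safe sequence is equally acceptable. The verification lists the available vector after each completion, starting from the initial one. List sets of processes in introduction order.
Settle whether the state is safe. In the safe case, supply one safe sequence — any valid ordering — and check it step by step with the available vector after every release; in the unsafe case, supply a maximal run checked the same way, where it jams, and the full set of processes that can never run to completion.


UNSAFE — no complete ordering exists.
Key observation: the pool after P7, P9, P6 is (9, 3, 3); every surviving request exceeds it in R3, so progress ends there.
Going as far as possible: P7, P9, P6; after that, nothing fits. Walking it through:
  pool = (3, 1, 1)
  P7 needs (3, 1, 1) <= (3, 1, 1) -> finishes; pool += (3, 1, 1) = (6, 2, 2)
  P9 needs (4, 2, 2) <= (6, 2, 2) -> finishes; pool += (2, 0, 1) = (8, 2, 3)
  P6 needs (3, 1, 3) <= (8, 2, 3) -> finishes; pool += (1, 1, 0) = (9, 3, 3)
  P1 cannot run: need (1, 4, 0) vs free (9, 3, 3) (insufficient R3)
  P4 cannot run: need (2, 5, 2) vs free (9, 3, 3) (insufficient R3)
  P3 cannot run: need (2, 4, 0) vs free (9, 3, 3) (insufficient R3)
Permanently blocked: P1, P4 and P3.


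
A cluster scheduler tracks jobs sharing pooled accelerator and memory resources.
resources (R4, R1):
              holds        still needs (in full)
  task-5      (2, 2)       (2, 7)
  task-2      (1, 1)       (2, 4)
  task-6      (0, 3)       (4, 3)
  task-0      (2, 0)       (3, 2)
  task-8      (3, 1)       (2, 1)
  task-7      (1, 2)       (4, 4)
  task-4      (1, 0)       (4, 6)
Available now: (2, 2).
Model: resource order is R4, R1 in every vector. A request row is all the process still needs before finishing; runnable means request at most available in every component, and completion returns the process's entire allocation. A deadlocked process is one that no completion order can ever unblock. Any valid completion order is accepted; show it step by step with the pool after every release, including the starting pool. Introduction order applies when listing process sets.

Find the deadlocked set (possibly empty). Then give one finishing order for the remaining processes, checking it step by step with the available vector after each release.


No process is deadlocked.
Key observation: beginning at task-8, releases accumulate fast enough that every process eventually fits.
The rest can finish in the order task-8, task-6, task-7, task-2, task-4, task-5, task-0. Verifying each step:
  pool = (2, 2)
  task-8 needs (2, 1) <= (2, 2) -> finishes; pool += (3, 1) = (5, 3)
  task-6 needs (4, 3) <= (5, 3) -> finishes; pool += (0, 3) = (5, 6)
  task-7 needs (4, 4) <= (5, 6) -> finishes; pool += (1, 2) = (6, 8)
  task-2 needs (2, 4) <= (6, 8) -> finishes; pool += (1, 1) = (7, 9)
  task-4 needs (4, 6) <= (7, 9) -> finishes; pool += (1, 0) = (8, 9)
  task-5 needs (2, 7) <= (8, 9) -> finishes; pool += (2, 2) = (10, 11)
  task-0 needs (3, 2) <= (10, 11) -> finishes; pool += (2, 0) = (12, 11)


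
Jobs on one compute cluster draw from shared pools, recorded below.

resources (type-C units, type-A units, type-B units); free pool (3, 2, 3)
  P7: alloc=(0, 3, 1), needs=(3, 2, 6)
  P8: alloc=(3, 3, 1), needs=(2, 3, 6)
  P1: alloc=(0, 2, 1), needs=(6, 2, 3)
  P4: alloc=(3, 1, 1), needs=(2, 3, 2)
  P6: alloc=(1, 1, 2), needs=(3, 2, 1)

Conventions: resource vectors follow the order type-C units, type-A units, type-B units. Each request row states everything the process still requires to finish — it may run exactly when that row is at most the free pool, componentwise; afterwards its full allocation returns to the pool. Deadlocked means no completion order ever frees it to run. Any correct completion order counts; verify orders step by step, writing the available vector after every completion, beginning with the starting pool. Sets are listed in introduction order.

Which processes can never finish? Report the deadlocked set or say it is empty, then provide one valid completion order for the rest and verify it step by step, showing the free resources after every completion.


The deadlocked set is empty.
Key observation: starting with P6, each completion frees enough for the next — no one is permanently blocked.
A valid finishing order for the others: P6, P4, P8, P7, P1. Check, step by step:
  pool = (3, 2, 3)
  P6: need (3, 2, 1) fits (3, 2, 3); releases (1, 1, 2), pool now (4, 3, 5)
  P4: need (2, 3, 2) fits (4, 3, 5); releases (3, 1, 1), pool now (7, 4, 6)
  P8: need (2, 3, 6) fits (7, 4, 6); releases (3, 3, 1), pool now (10, 7, 7)
  P7: need (3, 2, 6) fits (10, 7, 7); releases (0, 3, 1), pool now (10, 10, 8)
  P1: need (6, 2, 3) fits (10, 10, 8); releases (0, 2, 1), pool now (10, 12, 9)


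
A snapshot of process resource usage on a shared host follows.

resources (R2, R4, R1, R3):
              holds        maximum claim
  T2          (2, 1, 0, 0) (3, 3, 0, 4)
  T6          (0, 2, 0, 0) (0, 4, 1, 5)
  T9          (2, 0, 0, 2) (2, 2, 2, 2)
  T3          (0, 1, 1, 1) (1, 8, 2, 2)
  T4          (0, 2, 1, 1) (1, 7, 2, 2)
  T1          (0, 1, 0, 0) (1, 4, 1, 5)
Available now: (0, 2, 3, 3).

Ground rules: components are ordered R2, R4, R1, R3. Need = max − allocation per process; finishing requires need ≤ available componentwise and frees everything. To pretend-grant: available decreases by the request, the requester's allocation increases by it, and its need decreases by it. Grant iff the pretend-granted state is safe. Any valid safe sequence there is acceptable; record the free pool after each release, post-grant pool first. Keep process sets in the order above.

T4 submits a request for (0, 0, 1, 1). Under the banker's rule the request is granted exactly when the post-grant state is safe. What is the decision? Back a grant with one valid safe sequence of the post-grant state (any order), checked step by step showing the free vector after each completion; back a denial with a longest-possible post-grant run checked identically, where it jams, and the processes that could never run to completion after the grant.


DENY: after the grant no complete ordering would exist.
Key observation: after T9, T2 the pool peaks at (4, 3, 2, 4), and each blocked process is short somewhere: T6 on R3; T3 on R4; T4 on R4; T1 on R3.
On the post-grant state, T9, T2 is a maximal run — nothing extends it. Walking it through:
  pool = (0, 2, 2, 2)
  run T9 (needs (0, 2, 2, 0), free (0, 2, 2, 2)); after release of (2, 0, 0, 2) the pool is (2, 2, 2, 4)
  run T2 (needs (1, 2, 0, 4), free (2, 2, 2, 4)); after release of (2, 1, 0, 0) the pool is (4, 3, 2, 4)
  T6 still needs (0, 2, 1, 5) but only (4, 3, 2, 4) is free — short on R3
  T3 still needs (1, 7, 1, 1) but only (4, 3, 2, 4) is free — short on R4
  T4 still needs (1, 5, 0, 0) but only (4, 3, 2, 4) is free — short on R4
  T1 still needs (1, 3, 1, 5) but only (4, 3, 2, 4) is free — short on R3
Processes that could never finish after the grant: T6, T3, T4 and T1.


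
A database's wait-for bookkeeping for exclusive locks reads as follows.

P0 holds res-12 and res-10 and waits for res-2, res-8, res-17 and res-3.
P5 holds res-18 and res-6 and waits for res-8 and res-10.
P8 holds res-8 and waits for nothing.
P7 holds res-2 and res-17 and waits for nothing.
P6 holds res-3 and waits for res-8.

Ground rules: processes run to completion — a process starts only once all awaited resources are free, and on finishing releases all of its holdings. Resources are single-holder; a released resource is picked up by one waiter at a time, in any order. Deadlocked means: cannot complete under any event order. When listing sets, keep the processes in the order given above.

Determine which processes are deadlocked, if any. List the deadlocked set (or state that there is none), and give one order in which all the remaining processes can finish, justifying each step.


No process is deadlocked.
Key observation: no waiting chain loops back on itself — every chain ends at a process that waits on nothing, so everyone eventually runs.
The rest can finish in the order P8, P7, P6, P0, P5.
Check, step by step:
  P8 waits on nothing -> runs at once and releases res-8
  P7 waits on nothing -> runs at once and releases res-2 and res-17
  P6: everything it awaited (res-8) is free; runs, freeing res-3
  P0: everything it awaited (res-2, res-8, res-17 and res-3) is free; runs, freeing res-12 and res-10
  P5: everything it awaited (res-8 and res-10) is free; runs, freeing res-18 and res-6


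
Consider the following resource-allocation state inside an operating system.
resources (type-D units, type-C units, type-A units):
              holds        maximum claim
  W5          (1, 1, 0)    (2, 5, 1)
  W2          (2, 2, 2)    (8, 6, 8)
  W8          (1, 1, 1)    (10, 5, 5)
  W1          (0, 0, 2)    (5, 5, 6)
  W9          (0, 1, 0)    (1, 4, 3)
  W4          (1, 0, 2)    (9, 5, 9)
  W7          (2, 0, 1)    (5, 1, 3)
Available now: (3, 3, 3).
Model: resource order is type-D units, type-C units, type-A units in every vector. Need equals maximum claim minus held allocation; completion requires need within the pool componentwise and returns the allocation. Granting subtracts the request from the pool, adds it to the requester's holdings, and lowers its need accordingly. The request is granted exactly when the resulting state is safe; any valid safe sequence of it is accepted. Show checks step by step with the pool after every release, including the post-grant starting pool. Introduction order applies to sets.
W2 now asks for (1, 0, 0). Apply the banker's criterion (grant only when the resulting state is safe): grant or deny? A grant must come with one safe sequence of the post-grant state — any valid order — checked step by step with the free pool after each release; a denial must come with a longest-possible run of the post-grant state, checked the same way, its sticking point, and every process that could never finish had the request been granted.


GRANT: granting preserves safety; a valid post-grant sequence is W9, W5, W7, W1, W2, W4, W8.
Key observation: (2, 3, 3) free after granting still covers W9 first, and each release covers the next.
Verifying the post-grant state step by step:
  pool = (2, 3, 3)
  W9 needs (1, 3, 3) <= (2, 3, 3) -> finishes; pool += (0, 1, 0) = (2, 4, 3)
  W5 needs (1, 4, 1) <= (2, 4, 3) -> finishes; pool += (1, 1, 0) = (3, 5, 3)
  W7 needs (3, 1, 2) <= (3, 5, 3) -> finishes; pool += (2, 0, 1) = (5, 5, 4)
  W1 needs (5, 5, 4) <= (5, 5, 4) -> finishes; pool += (0, 0, 2) = (5, 5, 6)
  W2 needs (5, 4, 6) <= (5, 5, 6) -> finishes; pool += (3, 2, 2) = (8, 7, 8)
  W4 needs (8, 5, 7) <= (8, 7, 8) -> finishes; pool += (1, 0, 2) = (9, 7, 10)
  W8 needs (9, 4, 4) <= (9, 7, 10) -> finishes; pool += (1, 1, 1) = (10, 8, 11)


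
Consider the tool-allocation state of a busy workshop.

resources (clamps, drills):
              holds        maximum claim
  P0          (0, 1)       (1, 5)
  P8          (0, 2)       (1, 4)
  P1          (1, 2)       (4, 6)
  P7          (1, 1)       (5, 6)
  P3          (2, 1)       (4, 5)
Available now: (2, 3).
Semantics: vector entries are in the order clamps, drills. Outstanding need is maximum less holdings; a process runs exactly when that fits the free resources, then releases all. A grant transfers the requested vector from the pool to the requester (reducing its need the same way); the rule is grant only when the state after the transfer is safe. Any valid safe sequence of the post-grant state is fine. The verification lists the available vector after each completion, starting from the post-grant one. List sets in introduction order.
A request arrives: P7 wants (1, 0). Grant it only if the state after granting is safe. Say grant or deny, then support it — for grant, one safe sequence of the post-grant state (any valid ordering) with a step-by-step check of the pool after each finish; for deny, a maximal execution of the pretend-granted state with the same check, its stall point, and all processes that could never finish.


DENY: after the grant no complete ordering would exist.
Key observation: the wall is clamps: completing P8, P0 brings the pool only to (1, 6), and all the rest need more.
After a pretend grant, a maximal execution: P8, P0 — then nothing else fits. Check, step by step:
  pool = (1, 3)
  P8 needs (1, 2) <= (1, 3) -> finishes; pool += (0, 2) = (1, 5)
  P0 needs (1, 4) <= (1, 5) -> finishes; pool += (0, 1) = (1, 6)
  blocked: P1 wants (3, 4), pool (1, 6) — not enough clamps
  blocked: P7 wants (3, 5), pool (1, 6) — not enough clamps
  blocked: P3 wants (2, 4), pool (1, 6) — not enough clamps
Processes that could never finish after the grant: P1, P7 and P3.


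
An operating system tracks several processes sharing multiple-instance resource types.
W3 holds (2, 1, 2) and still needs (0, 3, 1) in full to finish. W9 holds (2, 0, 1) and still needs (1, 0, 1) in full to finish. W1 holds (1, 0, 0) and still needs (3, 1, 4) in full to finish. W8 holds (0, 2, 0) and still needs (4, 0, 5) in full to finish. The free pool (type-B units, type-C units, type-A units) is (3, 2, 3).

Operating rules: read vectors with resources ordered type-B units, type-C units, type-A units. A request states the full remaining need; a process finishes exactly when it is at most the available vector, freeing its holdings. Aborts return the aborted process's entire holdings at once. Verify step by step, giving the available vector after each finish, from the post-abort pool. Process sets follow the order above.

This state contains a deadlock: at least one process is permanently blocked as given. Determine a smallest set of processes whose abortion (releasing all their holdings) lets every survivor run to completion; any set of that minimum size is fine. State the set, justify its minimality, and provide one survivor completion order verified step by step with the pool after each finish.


Abort W8.
Key observation: W3 had no path to completion before; after the abort of W8 ((0, 2, 0) returned), step 1 is where it fits.
No smaller set exists: with zero aborts the deadlock remains.
One survivor order: W3, W1, W9. Verifying each step (post-abort pool first):
  pool = (3, 4, 3)
  W3: need (0, 3, 1) fits (3, 4, 3); releases (2, 1, 2), pool now (5, 5, 5)
  W1: need (3, 1, 4) fits (5, 5, 5); releases (1, 0, 0), pool now (6, 5, 5)
  W9: need (1, 0, 1) fits (6, 5, 5); releases (2, 0, 1), pool now (8, 5, 6)


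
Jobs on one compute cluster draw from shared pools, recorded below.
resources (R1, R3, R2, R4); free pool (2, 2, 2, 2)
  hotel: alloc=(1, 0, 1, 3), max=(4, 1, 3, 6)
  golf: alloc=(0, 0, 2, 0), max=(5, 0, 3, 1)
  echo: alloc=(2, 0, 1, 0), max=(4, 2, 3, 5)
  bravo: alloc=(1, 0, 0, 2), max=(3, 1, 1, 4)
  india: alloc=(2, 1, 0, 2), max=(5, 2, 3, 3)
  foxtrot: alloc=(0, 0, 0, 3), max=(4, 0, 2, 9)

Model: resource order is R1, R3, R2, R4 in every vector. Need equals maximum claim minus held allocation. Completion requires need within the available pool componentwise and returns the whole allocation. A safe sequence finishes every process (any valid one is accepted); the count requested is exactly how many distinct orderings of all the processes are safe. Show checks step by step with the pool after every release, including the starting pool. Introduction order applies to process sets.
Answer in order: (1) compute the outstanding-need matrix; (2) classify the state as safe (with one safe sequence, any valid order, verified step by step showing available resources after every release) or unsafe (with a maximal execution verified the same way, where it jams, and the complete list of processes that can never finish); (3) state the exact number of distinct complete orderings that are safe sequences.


(1) Outstanding need per process (order R1, R3, R2, R4):
  hotel: (3, 1, 2, 3)
  golf: (5, 0, 1, 1)
  echo: (2, 2, 2, 5)
  bravo: (2, 1, 1, 2)
  india: (3, 1, 3, 1)
  foxtrot: (4, 0, 2, 6)
(2) The state is SAFE; one workable sequence: bravo, hotel, echo, golf, india, foxtrot.
Key observation: the first exact fit in this order is bravo — it needs (2, 1, 1, 2) with (2, 2, 2, 2) free, meeting a requested resource to the last unit.
Verifying each step:
  pool = (2, 2, 2, 2)
  bravo needs (2, 1, 1, 2) <= (2, 2, 2, 2) -> finishes; pool += (1, 0, 0, 2) = (3, 2, 2, 4)
  hotel needs (3, 1, 2, 3) <= (3, 2, 2, 4) -> finishes; pool += (1, 0, 1, 3) = (4, 2, 3, 7)
  echo needs (2, 2, 2, 5) <= (4, 2, 3, 7) -> finishes; pool += (2, 0, 1, 0) = (6, 2, 4, 7)
  golf needs (5, 0, 1, 1) <= (6, 2, 4, 7) -> finishes; pool += (0, 0, 2, 0) = (6, 2, 6, 7)
  india needs (3, 1, 3, 1) <= (6, 2, 6, 7) -> finishes; pool += (2, 1, 0, 2) = (8, 3, 6, 9)
  foxtrot needs (4, 0, 2, 6) <= (8, 3, 6, 9) -> finishes; pool += (0, 0, 0, 3) = (8, 3, 6, 12)
(3) Exactly 16 of the possible complete orderings are safe sequences.


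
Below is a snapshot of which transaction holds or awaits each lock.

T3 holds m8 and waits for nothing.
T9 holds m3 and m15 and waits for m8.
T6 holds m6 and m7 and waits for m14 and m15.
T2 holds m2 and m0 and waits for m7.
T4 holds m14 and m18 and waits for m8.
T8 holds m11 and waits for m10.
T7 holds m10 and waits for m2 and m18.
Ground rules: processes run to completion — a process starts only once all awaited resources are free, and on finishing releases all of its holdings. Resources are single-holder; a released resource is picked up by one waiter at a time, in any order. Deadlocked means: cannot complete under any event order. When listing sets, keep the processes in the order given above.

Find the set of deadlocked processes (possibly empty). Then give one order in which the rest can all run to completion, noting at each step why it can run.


No process is deadlocked.
Key observation: all waits point, directly or indirectly, at processes that can finish, so nothing is permanently blocked.
A valid finishing order for the others: T3, T9, T4, T6, T2, T7, T8.
Step-by-step check:
  run T3 (it waits on nothing); releases m8
  run T9 (all its waits — m8 — are resolved); releases m3 and m15
  run T4 (all its waits — m8 — are resolved); releases m14 and m18
  run T6 (all its waits — m14 and m15 — are resolved); releases m6 and m7
  run T2 (all its waits — m7 — are resolved); releases m2 and m0
  run T7 (all its waits — m2 and m18 — are resolved); releases m10
  run T8 (all its waits — m10 — are resolved); releases m11


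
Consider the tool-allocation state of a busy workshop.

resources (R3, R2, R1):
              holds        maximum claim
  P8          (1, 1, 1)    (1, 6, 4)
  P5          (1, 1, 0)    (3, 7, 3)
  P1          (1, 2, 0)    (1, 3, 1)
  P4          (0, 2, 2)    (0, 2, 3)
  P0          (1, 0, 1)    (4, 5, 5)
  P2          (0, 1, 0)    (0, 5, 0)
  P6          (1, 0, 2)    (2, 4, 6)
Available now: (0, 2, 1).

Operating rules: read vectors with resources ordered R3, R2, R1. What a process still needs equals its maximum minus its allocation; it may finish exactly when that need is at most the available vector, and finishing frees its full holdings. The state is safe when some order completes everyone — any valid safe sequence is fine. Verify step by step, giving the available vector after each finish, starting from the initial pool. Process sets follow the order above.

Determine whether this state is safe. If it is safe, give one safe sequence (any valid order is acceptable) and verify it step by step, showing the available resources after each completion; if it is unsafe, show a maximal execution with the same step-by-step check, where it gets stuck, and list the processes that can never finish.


SAFE — a valid safe sequence is P4, P1, P2, P8, P5, P6, P0.
Key observation: at P4 the run first touches a limit — (0, 0, 1) against (0, 2, 1), exact on a resource it actually requests.
Check, step by step:
  pool = (0, 2, 1)
  P4: need (0, 0, 1) fits (0, 2, 1); releases (0, 2, 2), pool now (0, 4, 3)
  P1: need (0, 1, 1) fits (0, 4, 3); releases (1, 2, 0), pool now (1, 6, 3)
  P2: need (0, 4, 0) fits (1, 6, 3); releases (0, 1, 0), pool now (1, 7, 3)
  P8: need (0, 5, 3) fits (1, 7, 3); releases (1, 1, 1), pool now (2, 8, 4)
  P5: need (2, 6, 3) fits (2, 8, 4); releases (1, 1, 0), pool now (3, 9, 4)
  P6: need (1, 4, 4) fits (3, 9, 4); releases (1, 0, 2), pool now (4, 9, 6)
  P0: need (3, 5, 4) fits (4, 9, 6); releases (1, 0, 1), pool now (5, 9, 7)


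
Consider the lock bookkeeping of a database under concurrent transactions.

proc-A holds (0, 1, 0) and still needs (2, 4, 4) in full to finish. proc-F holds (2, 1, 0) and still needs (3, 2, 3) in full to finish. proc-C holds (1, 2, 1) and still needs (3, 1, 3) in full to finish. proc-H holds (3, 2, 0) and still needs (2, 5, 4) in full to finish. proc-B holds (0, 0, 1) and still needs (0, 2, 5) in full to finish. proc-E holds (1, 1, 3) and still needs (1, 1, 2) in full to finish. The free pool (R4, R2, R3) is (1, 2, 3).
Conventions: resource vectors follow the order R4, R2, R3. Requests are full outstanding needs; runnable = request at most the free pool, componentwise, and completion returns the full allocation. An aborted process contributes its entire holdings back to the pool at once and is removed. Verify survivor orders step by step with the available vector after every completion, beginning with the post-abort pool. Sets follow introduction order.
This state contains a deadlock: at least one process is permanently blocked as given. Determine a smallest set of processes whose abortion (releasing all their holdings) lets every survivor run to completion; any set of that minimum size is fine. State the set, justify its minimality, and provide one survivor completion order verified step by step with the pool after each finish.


The answer: abort proc-C.
Key observation: the deadlocked proc-A becomes finishable only because proc-C released (1, 2, 1); it completes at step 2 below.
Why nothing smaller works: aborting no one leaves the state deadlocked as given.
One survivor order: proc-E, proc-A, proc-F, proc-B, proc-H. Walking it through (post-abort pool first):
  pool = (2, 4, 4)
  proc-E needs (1, 1, 2) <= (2, 4, 4) -> finishes; pool += (1, 1, 3) = (3, 5, 7)
  proc-A needs (2, 4, 4) <= (3, 5, 7) -> finishes; pool += (0, 1, 0) = (3, 6, 7)
  proc-F needs (3, 2, 3) <= (3, 6, 7) -> finishes; pool += (2, 1, 0) = (5, 7, 7)
  proc-B needs (0, 2, 5) <= (5, 7, 7) -> finishes; pool += (0, 0, 1) = (5, 7, 8)
  proc-H needs (2, 5, 4) <= (5, 7, 8) -> finishes; pool += (3, 2, 0) = (8, 9, 8)
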